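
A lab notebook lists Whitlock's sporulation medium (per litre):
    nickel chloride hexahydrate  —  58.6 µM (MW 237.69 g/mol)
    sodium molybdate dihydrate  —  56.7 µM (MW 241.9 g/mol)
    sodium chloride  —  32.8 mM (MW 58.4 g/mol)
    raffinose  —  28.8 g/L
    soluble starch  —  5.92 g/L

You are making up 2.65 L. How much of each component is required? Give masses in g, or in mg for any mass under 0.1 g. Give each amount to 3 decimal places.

Scale factor relative to 1 L: 2.65.
nickel chloride hexahydrate: 58.6 µmol/L × 237.69 g/mol × 2.65 L ÷ 1000 = 36.911 mg
sodium molybdate dihydrate: 56.7 µmol/L × 241.9 g/mol × 2.65 L ÷ 1000 = 36.347 mg
sodium chloride: 32.8 mmol/L × 58.4 g/mol × 2.65 L ÷ 1000 = 5.076 g
raffinose: 28.8 g/L × 2.65 L = 76.320 g
soluble starch: 5.92 g/L × 2.65 L = 15.688 g

nickel chloride hexahydrate 36.911 mg; sodium molybdate dihydrate 36.347 mg; sodium chloride 5.076 g; raffinose 76.320 g; soluble starch 15.688 g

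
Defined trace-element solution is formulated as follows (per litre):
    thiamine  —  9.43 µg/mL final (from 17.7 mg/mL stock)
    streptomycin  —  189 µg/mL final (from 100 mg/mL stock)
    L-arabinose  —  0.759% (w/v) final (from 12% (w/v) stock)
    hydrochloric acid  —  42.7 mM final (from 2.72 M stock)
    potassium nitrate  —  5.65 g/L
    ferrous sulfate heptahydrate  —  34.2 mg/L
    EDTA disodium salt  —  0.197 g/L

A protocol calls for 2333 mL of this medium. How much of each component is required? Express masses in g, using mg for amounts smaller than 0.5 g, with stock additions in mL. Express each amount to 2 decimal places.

thiamine 1.24 mL; streptomycin 4.41 mL; L-arabinose 147.56 mL; hydrochloric acid 36.62 mL; potassium nitrate 13.18 g; ferrous sulfate heptahydrate 79.79 mg; EDTA disodium salt 459.60 mg

Working volume: 2333 mL = 2.333 L.
thiamine: C1V1 = C2V2 → 9.43 µg/mL × 2333 mL ÷ 17700 µg/mL = 1.24 mL
streptomycin: V = C2·V2/C1 = 189 µg/mL × 2333 mL ÷ 100000 µg/mL = 4.41 mL
L-arabinose: V = C2·V2/C1 = 0.759% ÷ 12% × 2333 mL = 147.56 mL
hydrochloric acid: dilute stock: 42.7 mM × 2333 mL ÷ 2720 mM = 36.62 mL
potassium nitrate: 5.65 g/L × 2.333 L = 13.18 g
ferrous sulfate heptahydrate: 34.2 mg/L × 2.333 L = 79.79 mg
EDTA disodium salt: 0.197 g/L × 2.333 L = 0.459601 g = 459.60 mg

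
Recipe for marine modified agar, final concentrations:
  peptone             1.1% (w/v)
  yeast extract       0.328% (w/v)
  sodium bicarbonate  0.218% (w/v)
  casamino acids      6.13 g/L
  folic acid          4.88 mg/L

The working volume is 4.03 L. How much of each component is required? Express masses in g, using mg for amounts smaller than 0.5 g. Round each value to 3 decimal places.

Working volume: 4.03 L.
peptone: 1.1% w/v = 11 g/L → 11 × 4.03 L = 44.330 g
yeast extract: 0.328 g per 100 mL × 4030 mL ÷ 100 = 13.218 g
sodium bicarbonate: 0.218 g per 100 mL × 4030 mL ÷ 100 = 8.785 g
casamino acids: 6.13 g/L × 4.03 L = 24.704 g
folic acid: 4.88 mg/L × 4.03 L = 19.666 mg

peptone 44.330 g; yeast extract 13.218 g; sodium bicarbonate 8.785 g; casamino acids 24.704 g; folic acid 19.666 mg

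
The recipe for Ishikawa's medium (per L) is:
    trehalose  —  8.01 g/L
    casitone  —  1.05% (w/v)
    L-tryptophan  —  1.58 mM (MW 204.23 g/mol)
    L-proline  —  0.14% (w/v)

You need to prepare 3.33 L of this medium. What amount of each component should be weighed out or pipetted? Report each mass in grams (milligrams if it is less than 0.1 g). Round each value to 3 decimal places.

Working volume: 3.33 L.
trehalose: 8.01 g/L × 3.33 L = 26.673 g
casitone: 1.05 g per 100 mL × 3330 mL ÷ 100 = 34.965 g
L-tryptophan: 1.58 mmol/L × 204.23 g/mol × 3.33 L ÷ 1000 = 1.075 g
L-proline: 0.14% w/v = 1.4 g/L → 1.4 × 3.33 L = 4.662 g

trehalose 26.673 g; casitone 34.965 g; L-tryptophan 1.075 g; L-proline 4.662 g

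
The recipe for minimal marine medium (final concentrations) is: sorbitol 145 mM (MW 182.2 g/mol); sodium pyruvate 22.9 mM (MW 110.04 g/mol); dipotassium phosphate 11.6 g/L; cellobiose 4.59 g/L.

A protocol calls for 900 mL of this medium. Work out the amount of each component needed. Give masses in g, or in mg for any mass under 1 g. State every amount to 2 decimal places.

sorbitol 23.78 g; sodium pyruvate 2.27 g; dipotassium phosphate 10.44 g; cellobiose 4.13 g

Target volume = 900 mL = 0.9 L.
sorbitol: 145 mmol/L × 182.2 g/mol × 0.9 L ÷ 1000 = 23.78 g
sodium pyruvate: 22.9 mmol/L × 110.04 g/mol × 0.9 L ÷ 1000 = 2.27 g
dipotassium phosphate: 11.6 g/L × 0.9 L = 10.44 g
cellobiose: 4.59 g/L × 0.9 L = 4.13 g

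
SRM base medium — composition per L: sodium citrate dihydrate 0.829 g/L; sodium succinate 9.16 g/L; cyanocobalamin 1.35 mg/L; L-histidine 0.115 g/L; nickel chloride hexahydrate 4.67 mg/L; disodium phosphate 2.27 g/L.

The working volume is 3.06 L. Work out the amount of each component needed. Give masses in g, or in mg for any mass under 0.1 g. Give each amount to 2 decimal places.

Working volume: 3.06 L.
sodium citrate dihydrate: 0.829 g/L × 3.06 L = 2.54 g
sodium succinate: 9.16 g/L × 3.06 L = 28.03 g
cyanocobalamin: 1.35 mg/L × 3.06 L = 4.13 mg
L-histidine: 0.115 g/L × 3.06 L = 0.35 g
nickel chloride hexahydrate: 4.67 mg/L × 3.06 L = 14.29 mg
disodium phosphate: 2.27 g/L × 3.06 L = 6.95 g

sodium citrate dihydrate 2.54 g; sodium succinate 28.03 g; cyanocobalamin 4.13 mg; L-histidine 0.35 g; nickel chloride hexahydrate 14.29 mg; disodium phosphate 6.95 g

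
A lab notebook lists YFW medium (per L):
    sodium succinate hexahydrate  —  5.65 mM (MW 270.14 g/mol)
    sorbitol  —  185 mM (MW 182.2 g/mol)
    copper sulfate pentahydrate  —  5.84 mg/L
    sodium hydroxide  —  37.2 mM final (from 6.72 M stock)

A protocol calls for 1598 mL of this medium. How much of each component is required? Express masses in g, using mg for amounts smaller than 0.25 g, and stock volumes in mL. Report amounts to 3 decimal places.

sodium succinate hexahydrate 2.439 g; sorbitol 53.864 g; copper sulfate pentahydrate 9.332 mg; sodium hydroxide 8.846 mL

Working volume: 1598 mL = 1.598 L.
sodium succinate hexahydrate: 5.65 mmol/L × 270.14 g/mol × 1.598 L ÷ 1000 = 2.439 g
sorbitol: 185 mmol/L × 182.2 g/mol × 1.598 L ÷ 1000 = 53.864 g
copper sulfate pentahydrate: 5.84 mg/L × 1.598 L = 9.332 mg
sodium hydroxide: dilute stock: 37.2 mM × 1598 mL ÷ 6720 mM = 8.846 mL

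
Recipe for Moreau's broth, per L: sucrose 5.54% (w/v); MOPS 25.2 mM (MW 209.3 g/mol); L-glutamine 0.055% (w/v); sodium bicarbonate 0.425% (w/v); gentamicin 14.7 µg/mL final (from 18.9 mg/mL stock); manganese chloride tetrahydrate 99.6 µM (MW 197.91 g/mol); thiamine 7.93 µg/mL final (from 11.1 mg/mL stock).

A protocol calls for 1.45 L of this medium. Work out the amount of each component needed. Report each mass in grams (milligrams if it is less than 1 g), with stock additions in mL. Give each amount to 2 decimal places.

Working volume: 1.45 L.
sucrose: 5.54% w/v = 55.4 g/L → 55.4 × 1.45 L = 80.33 g
MOPS: 25.2 mmol/L × 209.3 g/mol × 1.45 L ÷ 1000 = 7.65 g
L-glutamine: 0.055 g per 100 mL × 1450 mL ÷ 100 = 0.7975 g = 797.50 mg
sodium bicarbonate: 0.425 g per 100 mL × 1450 mL ÷ 100 = 6.16 g
gentamicin: dilute stock: 14.7 µg/mL × 1450 mL ÷ 18900 µg/mL = 1.13 mL
manganese chloride tetrahydrate: 99.6 µmol/L × 197.91 g/mol × 1.45 L ÷ 1000 = 28.58 mg
thiamine: V = C2·V2/C1 = 7.93 µg/mL × 1450 mL ÷ 11100 µg/mL = 1.04 mL

sucrose 80.33 g; MOPS 7.65 g; L-glutamine 797.50 mg; sodium bicarbonate 6.16 g; gentamicin 1.13 mL; manganese chloride tetrahydrate 28.58 mg; thiamine 1.04 mL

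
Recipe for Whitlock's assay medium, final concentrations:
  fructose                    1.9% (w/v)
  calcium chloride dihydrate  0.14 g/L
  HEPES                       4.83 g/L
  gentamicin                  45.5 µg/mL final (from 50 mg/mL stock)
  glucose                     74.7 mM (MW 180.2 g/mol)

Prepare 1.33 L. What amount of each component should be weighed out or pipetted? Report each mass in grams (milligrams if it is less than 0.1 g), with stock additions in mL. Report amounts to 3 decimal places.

fructose 25.270 g; calcium chloride dihydrate 0.186 g; HEPES 6.424 g; gentamicin 1.210 mL; glucose 17.903 g

Scale factor relative to 1 L: 1.33.
fructose: 1.9% w/v = 19 g/L → 19 × 1.33 L = 25.270 g
calcium chloride dihydrate: 0.14 g/L × 1.33 L = 0.186 g
HEPES: 4.83 g/L × 1.33 L = 6.424 g
gentamicin: C1V1 = C2V2 → 45.5 µg/mL × 1330 mL ÷ 50000 µg/mL = 1.210 mL
glucose: 74.7 mmol/L × 180.2 g/mol × 1.33 L ÷ 1000 = 17.903 g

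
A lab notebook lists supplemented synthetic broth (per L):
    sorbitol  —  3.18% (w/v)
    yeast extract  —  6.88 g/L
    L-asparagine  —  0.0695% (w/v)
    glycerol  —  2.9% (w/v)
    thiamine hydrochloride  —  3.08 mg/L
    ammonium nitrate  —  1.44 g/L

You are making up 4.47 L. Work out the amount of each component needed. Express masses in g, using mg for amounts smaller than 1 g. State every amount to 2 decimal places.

Scale factor relative to 1 L: 4.47.
sorbitol: 3.18% w/v = 31.8 g/L → 31.8 × 4.47 L = 142.15 g
yeast extract: 6.88 g/L × 4.47 L = 30.75 g
L-asparagine: 0.0695% w/v = 0.695 g/L → 0.695 × 4.47 L = 3.11 g
glycerol: 2.9 g per 100 mL × 4470 mL ÷ 100 = 129.63 g
thiamine hydrochloride: 3.08 mg/L × 4.47 L = 13.77 mg
ammonium nitrate: 1.44 g/L × 4.47 L = 6.44 g

sorbitol 142.15 g; yeast extract 30.75 g; L-asparagine 3.11 g; glycerol 129.63 g; thiamine hydrochloride 13.77 mg; ammonium nitrate 6.44 g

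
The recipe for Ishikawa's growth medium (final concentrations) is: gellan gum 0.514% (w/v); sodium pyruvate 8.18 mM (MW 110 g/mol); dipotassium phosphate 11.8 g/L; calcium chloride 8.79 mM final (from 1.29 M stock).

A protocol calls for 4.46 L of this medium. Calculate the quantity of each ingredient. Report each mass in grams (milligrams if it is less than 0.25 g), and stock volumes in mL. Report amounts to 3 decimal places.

Working volume: 4.46 L.
gellan gum: 0.514 g per 100 mL × 4460 mL ÷ 100 = 22.924 g
sodium pyruvate: 8.18 mmol/L × 110 g/mol × 4.46 L ÷ 1000 = 4.013 g
dipotassium phosphate: 11.8 g/L × 4.46 L = 52.628 g
calcium chloride: V = C2·V2/C1 = 8.79 mM × 4460 mL ÷ 1290 mM = 30.390 mL

gellan gum 22.924 g; sodium pyruvate 4.013 g; dipotassium phosphate 52.628 g; calcium chloride 30.390 mL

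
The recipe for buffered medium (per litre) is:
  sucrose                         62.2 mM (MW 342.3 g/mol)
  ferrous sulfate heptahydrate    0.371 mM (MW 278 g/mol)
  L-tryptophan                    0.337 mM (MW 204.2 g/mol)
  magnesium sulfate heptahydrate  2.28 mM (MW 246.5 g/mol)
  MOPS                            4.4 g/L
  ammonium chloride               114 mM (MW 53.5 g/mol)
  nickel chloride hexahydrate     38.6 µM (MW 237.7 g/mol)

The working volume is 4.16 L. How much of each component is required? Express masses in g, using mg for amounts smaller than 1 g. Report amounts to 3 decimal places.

sucrose 88.571 g; ferrous sulfate heptahydrate 429.054 mg; L-tryptophan 286.272 mg; magnesium sulfate heptahydrate 2.338 g; MOPS 18.304 g; ammonium chloride 25.372 g; nickel chloride hexahydrate 38.169 mg

Working volume: 4.16 L.
sucrose: 62.2 mmol/L × 342.3 g/mol × 4.16 L ÷ 1000 = 88.571 g
ferrous sulfate heptahydrate: 0.371 mmol/L × 278 mg/mmol × 4.16 L = 429.054 mg
L-tryptophan: 0.337 mmol/L × 204.2 mg/mmol × 4.16 L = 286.272 mg
magnesium sulfate heptahydrate: 2.28 mmol/L × 246.5 g/mol × 4.16 L ÷ 1000 = 2.338 g
MOPS: 4.4 g/L × 4.16 L = 18.304 g
ammonium chloride: 114 mmol/L × 53.5 g/mol × 4.16 L ÷ 1000 = 25.372 g
nickel chloride hexahydrate: 38.6 µmol/L × 237.7 g/mol × 4.16 L ÷ 1000 = 38.169 mg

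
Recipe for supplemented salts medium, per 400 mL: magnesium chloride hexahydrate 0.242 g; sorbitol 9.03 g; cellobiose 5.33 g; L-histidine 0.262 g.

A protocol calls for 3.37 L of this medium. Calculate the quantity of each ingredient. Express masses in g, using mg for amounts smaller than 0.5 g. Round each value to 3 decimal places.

magnesium chloride hexahydrate 2.039 g; sorbitol 76.078 g; cellobiose 44.905 g; L-histidine 2.207 g

Ratio of target to recipe volume: 3370 / 400 = 8.425.
magnesium chloride hexahydrate: 0.242 g × (3370 mL / 400 mL) = 2.039 g
sorbitol: 9.03 g × (3370 mL / 400 mL) = 76.078 g
cellobiose: 5.33 g × (3370 mL / 400 mL) = 44.905 g
L-histidine: 0.262 g × (3370 mL / 400 mL) = 2.207 g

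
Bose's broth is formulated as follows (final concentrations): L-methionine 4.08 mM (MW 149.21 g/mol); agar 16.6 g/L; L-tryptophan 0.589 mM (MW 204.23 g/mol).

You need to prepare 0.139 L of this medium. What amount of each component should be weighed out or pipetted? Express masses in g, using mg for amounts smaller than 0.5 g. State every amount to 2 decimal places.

L-methionine 84.62 mg; agar 2.31 g; L-tryptophan 16.72 mg

Working volume: 0.139 L.
L-methionine: 4.08 mmol/L × 149.21 mg/mmol × 0.139 L = 84.62 mg
agar: 16.6 g/L × 0.139 L = 2.31 g
L-tryptophan: 0.589 mmol/L × 204.23 mg/mmol × 0.139 L = 16.72 mg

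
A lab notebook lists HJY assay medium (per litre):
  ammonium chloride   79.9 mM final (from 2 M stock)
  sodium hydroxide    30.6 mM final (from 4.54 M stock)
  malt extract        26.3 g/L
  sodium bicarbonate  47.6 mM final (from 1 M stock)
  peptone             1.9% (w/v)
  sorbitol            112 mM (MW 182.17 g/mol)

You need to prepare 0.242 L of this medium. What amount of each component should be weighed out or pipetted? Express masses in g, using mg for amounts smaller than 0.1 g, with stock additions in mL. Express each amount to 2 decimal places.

ammonium chloride 9.67 mL; sodium hydroxide 1.63 mL; malt extract 6.36 g; sodium bicarbonate 11.52 mL; peptone 4.60 g; sorbitol 4.94 g

Scale factor relative to 1 L: 0.242.
ammonium chloride: dilute stock: 79.9 mM × 242 mL ÷ 2000 mM = 9.67 mL
sodium hydroxide: V = C2·V2/C1 = 30.6 mM × 242 mL ÷ 4540 mM = 1.63 mL
malt extract: 26.3 g/L × 0.242 L = 6.36 g
sodium bicarbonate: dilute stock: 47.6 mM × 242 mL ÷ 1000 mM = 11.52 mL
peptone: 1.9 g per 100 mL × 242 mL ÷ 100 = 4.60 g
sorbitol: 112 mmol/L × 182.17 g/mol × 0.242 L ÷ 1000 = 4.94 g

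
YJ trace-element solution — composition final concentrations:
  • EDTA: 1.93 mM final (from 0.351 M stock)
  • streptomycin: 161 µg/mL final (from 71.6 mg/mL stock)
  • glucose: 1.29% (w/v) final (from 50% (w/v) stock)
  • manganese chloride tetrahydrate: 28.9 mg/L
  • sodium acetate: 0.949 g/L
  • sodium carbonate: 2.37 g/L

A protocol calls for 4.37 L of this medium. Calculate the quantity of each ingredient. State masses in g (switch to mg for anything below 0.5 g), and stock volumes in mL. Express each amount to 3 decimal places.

EDTA 24.029 mL; streptomycin 9.826 mL; glucose 112.746 mL; manganese chloride tetrahydrate 126.293 mg; sodium acetate 4.147 g; sodium carbonate 10.357 g

Scale factor relative to 1 L: 4.37.
EDTA: V = C2·V2/C1 = 1.93 mM × 4370 mL ÷ 351 mM = 24.029 mL
streptomycin: C1V1 = C2V2 → 161 µg/mL × 4370 mL ÷ 71600 µg/mL = 9.826 mL
glucose: V = C2·V2/C1 = 1.29% ÷ 50% × 4370 mL = 112.746 mL
manganese chloride tetrahydrate: 28.9 mg/L × 4.37 L = 126.293 mg
sodium acetate: 0.949 g/L × 4.37 L = 4.147 g
sodium carbonate: 2.37 g/L × 4.37 L = 10.357 g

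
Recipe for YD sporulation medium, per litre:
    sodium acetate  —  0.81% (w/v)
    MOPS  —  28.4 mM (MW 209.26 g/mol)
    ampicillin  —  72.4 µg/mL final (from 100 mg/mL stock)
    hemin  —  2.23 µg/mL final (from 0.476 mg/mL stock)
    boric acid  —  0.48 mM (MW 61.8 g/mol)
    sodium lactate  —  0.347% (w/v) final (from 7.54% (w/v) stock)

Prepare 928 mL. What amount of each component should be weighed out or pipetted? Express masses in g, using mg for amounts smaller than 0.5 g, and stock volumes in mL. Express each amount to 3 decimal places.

sodium acetate 7.517 g; MOPS 5.515 g; ampicillin 0.672 mL; hemin 4.348 mL; boric acid 27.528 mg; sodium lactate 42.708 mL

Scale factor relative to 1 L: 0.928.
sodium acetate: 0.81 g per 100 mL × 928 mL ÷ 100 = 7.517 g
MOPS: 28.4 mmol/L × 209.26 g/mol × 0.928 L ÷ 1000 = 5.515 g
ampicillin: dilute stock: 72.4 µg/mL × 928 mL ÷ 100000 µg/mL = 0.672 mL
hemin: dilute stock: 2.23 µg/mL × 928 mL ÷ 476 µg/mL = 4.348 mL
boric acid: 0.48 mmol/L × 61.8 mg/mmol × 0.928 L = 27.528 mg
sodium lactate: C1V1 = C2V2 → 0.347% ÷ 7.54% × 928 mL = 42.708 mL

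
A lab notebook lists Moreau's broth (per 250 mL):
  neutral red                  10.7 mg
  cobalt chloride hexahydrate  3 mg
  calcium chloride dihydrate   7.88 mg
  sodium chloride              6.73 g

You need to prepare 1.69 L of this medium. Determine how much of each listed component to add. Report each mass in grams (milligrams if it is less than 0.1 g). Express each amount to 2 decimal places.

Scale factor = 1690 mL / 250 mL = 6.76.
neutral red: 10.7 mg × (1690 mL / 250 mL) = 72.33 mg
cobalt chloride hexahydrate: 3 mg × (1690 mL / 250 mL) = 20.28 mg
calcium chloride dihydrate: 7.88 mg × (1690 mL / 250 mL) = 53.27 mg
sodium chloride: 6.73 g × (1690 mL / 250 mL) = 45.49 g

neutral red 72.33 mg; cobalt chloride hexahydrate 20.28 mg; calcium chloride dihydrate 53.27 mg; sodium chloride 45.49 g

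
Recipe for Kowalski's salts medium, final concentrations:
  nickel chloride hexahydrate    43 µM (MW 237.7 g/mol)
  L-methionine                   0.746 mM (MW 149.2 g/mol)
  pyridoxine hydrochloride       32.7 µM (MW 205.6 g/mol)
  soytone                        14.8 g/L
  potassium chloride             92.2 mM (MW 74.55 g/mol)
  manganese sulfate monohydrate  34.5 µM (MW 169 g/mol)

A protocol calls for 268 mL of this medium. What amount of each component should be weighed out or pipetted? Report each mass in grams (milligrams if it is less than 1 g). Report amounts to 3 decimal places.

nickel chloride hexahydrate 2.739 mg; L-methionine 29.829 mg; pyridoxine hydrochloride 1.802 mg; soytone 3.966 g; potassium chloride 1.842 g; manganese sulfate monohydrate 1.563 mg

Scale factor relative to 1 L: 0.268.
nickel chloride hexahydrate: 43 µmol/L × 237.7 g/mol × 0.268 L ÷ 1000 = 2.739 mg
L-methionine: 0.746 mmol/L × 149.2 mg/mmol × 0.268 L = 29.829 mg
pyridoxine hydrochloride: 32.7 µmol/L × 205.6 g/mol × 0.268 L ÷ 1000 = 1.802 mg
soytone: 14.8 g/L × 0.268 L = 3.966 g
potassium chloride: 92.2 mmol/L × 74.55 g/mol × 0.268 L ÷ 1000 = 1.842 g
manganese sulfate monohydrate: 34.5 µmol/L × 169 g/mol × 0.268 L ÷ 1000 = 1.563 mg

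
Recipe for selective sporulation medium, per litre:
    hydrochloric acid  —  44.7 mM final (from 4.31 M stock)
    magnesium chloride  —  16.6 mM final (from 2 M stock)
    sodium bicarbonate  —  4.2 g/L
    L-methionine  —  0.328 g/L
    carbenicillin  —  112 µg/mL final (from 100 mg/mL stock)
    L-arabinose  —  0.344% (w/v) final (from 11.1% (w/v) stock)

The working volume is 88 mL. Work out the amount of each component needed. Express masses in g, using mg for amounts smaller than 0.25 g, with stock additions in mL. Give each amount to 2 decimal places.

Working volume: 88 mL = 0.088 L.
hydrochloric acid: V = C2·V2/C1 = 44.7 mM × 88 mL ÷ 4310 mM = 0.91 mL
magnesium chloride: C1V1 = C2V2 → 16.6 mM × 88 mL ÷ 2000 mM = 0.73 mL
sodium bicarbonate: 4.2 g/L × 0.088 L = 0.37 g
L-methionine: 0.328 g/L × 0.088 L = 0.028864 g = 28.86 mg
carbenicillin: C1V1 = C2V2 → 112 µg/mL × 88 mL ÷ 100000 µg/mL = 0.10 mL
L-arabinose: C1V1 = C2V2 → 0.344% ÷ 11.1% × 88 mL = 2.73 mL

hydrochloric acid 0.91 mL; magnesium chloride 0.73 mL; sodium bicarbonate 0.37 g; L-methionine 28.86 mg; carbenicillin 0.10 mL; L-arabinose 2.73 mL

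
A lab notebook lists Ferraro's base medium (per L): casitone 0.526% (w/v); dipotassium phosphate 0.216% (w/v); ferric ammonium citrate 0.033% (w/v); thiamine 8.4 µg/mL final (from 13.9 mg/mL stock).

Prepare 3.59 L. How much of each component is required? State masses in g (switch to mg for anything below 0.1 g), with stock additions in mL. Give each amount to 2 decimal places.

casitone 18.88 g; dipotassium phosphate 7.75 g; ferric ammonium citrate 1.18 g; thiamine 2.17 mL

Scale factor relative to 1 L: 3.59.
casitone: 0.526 g per 100 mL × 3590 mL ÷ 100 = 18.88 g
dipotassium phosphate: 0.216% w/v = 2.16 g/L → 2.16 × 3.59 L = 7.75 g
ferric ammonium citrate: 0.033% w/v = 0.33 g/L → 0.33 × 3.59 L = 1.18 g
thiamine: C1V1 = C2V2 → 8.4 µg/mL × 3590 mL ÷ 13900 µg/mL = 2.17 mL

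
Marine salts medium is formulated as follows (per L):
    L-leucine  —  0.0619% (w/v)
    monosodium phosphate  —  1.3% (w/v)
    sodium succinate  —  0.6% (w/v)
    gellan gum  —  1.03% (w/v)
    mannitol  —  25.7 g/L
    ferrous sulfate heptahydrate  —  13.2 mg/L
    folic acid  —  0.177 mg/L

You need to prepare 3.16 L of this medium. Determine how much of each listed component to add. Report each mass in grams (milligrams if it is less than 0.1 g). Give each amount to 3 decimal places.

L-leucine 1.956 g; monosodium phosphate 41.080 g; sodium succinate 18.960 g; gellan gum 32.548 g; mannitol 81.212 g; ferrous sulfate heptahydrate 41.712 mg; folic acid 0.559 mg

Working volume: 3.16 L.
L-leucine: 0.0619 g per 100 mL × 3160 mL ÷ 100 = 1.956 g
monosodium phosphate: 1.3% w/v = 13 g/L → 13 × 3.16 L = 41.080 g
sodium succinate: 0.6% w/v = 6 g/L → 6 × 3.16 L = 18.960 g
gellan gum: 1.03% w/v = 10.3 g/L → 10.3 × 3.16 L = 32.548 g
mannitol: 25.7 g/L × 3.16 L = 81.212 g
ferrous sulfate heptahydrate: 13.2 mg/L × 3.16 L = 41.712 mg
folic acid: 0.177 mg/L × 3.16 L = 0.559 mg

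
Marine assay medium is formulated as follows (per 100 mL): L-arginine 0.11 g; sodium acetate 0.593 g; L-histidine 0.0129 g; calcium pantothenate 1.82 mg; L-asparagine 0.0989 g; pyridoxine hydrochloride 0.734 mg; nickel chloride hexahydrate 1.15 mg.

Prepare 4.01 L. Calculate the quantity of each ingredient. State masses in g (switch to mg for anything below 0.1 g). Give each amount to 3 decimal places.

Ratio of target to recipe volume: 4010 / 100 = 40.1.
L-arginine: 0.11 g × (4010 mL / 100 mL) = 4.411 g
sodium acetate: 0.593 g × (4010 mL / 100 mL) = 23.779 g
L-histidine: 0.0129 g × (4010 mL / 100 mL) = 0.517 g
calcium pantothenate: 1.82 mg × (4010 mL / 100 mL) = 72.982 mg
L-asparagine: 0.0989 g × (4010 mL / 100 mL) = 3.966 g
pyridoxine hydrochloride: 0.734 mg × (4010 mL / 100 mL) = 29.433 mg
nickel chloride hexahydrate: 1.15 mg × (4010 mL / 100 mL) = 46.115 mg

L-arginine 4.411 g; sodium acetate 23.779 g; L-histidine 0.517 g; calcium pantothenate 72.982 mg; L-asparagine 3.966 g; pyridoxine hydrochloride 29.433 mg; nickel chloride hexahydrate 46.115 mg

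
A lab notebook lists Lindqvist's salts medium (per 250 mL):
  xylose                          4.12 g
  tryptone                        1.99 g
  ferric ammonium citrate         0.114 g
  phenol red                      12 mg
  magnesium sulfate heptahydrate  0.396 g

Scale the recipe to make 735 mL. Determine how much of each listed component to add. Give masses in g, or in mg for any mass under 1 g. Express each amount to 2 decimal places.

Scale factor = 735 mL / 250 mL = 2.94.
xylose: 4.12 g × (735 mL / 250 mL) = 12.11 g
tryptone: 1.99 g × (735 mL / 250 mL) = 5.85 g
ferric ammonium citrate: 0.114 g × (735 mL / 250 mL) = 0.33516 g = 335.16 mg
phenol red: 12 mg × (735 mL / 250 mL) = 35.28 mg
magnesium sulfate heptahydrate: 0.396 g × (735 mL / 250 mL) = 1.16 g

xylose 12.11 g; tryptone 5.85 g; ferric ammonium citrate 335.16 mg; phenol red 35.28 mg; magnesium sulfate heptahydrate 1.16 g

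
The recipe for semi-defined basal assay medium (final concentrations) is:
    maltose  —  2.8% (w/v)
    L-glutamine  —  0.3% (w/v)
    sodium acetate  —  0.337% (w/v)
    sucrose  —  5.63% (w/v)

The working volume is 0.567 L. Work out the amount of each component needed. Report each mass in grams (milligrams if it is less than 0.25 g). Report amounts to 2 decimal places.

Working volume: 0.567 L.
maltose: 2.8 g per 100 mL × 567 mL ÷ 100 = 15.88 g
L-glutamine: 0.3% w/v = 3 g/L → 3 × 0.567 L = 1.70 g
sodium acetate: 0.337% w/v = 3.37 g/L → 3.37 × 0.567 L = 1.91 g
sucrose: 5.63% w/v = 56.3 g/L → 56.3 × 0.567 L = 31.92 g

maltose 15.88 g; L-glutamine 1.70 g; sodium acetate 1.91 g; sucrose 31.92 g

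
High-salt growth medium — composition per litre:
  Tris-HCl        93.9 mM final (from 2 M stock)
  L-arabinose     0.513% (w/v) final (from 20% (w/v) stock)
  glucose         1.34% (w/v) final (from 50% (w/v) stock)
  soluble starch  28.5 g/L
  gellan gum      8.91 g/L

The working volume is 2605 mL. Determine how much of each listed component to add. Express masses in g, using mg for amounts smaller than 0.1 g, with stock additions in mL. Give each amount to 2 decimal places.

Working volume: 2605 mL = 2.605 L.
Tris-HCl: dilute stock: 93.9 mM × 2605 mL ÷ 2000 mM = 122.30 mL
L-arabinose: dilute stock: 0.513% ÷ 20% × 2605 mL = 66.82 mL
glucose: dilute stock: 1.34% ÷ 50% × 2605 mL = 69.81 mL
soluble starch: 28.5 g/L × 2.605 L = 74.24 g
gellan gum: 8.91 g/L × 2.605 L = 23.21 g

Tris-HCl 122.30 mL; L-arabinose 66.82 mL; glucose 69.81 mL; soluble starch 74.24 g; gellan gum 23.21 g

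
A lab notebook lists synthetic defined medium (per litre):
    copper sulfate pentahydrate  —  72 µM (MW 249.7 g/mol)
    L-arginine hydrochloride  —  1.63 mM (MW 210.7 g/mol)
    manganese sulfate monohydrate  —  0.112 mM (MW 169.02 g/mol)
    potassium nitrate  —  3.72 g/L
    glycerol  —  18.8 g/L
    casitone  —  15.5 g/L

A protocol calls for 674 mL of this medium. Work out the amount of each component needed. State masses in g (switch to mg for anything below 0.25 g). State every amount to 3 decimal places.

Target volume = 674 mL = 0.674 L.
copper sulfate pentahydrate: 72 µmol/L × 249.7 g/mol × 0.674 L ÷ 1000 = 12.117 mg
L-arginine hydrochloride: 1.63 mmol/L × 210.7 mg/mmol × 0.674 L = 231.479 mg
manganese sulfate monohydrate: 0.112 mmol/L × 169.02 mg/mmol × 0.674 L = 12.759 mg
potassium nitrate: 3.72 g/L × 0.674 L = 2.507 g
glycerol: 18.8 g/L × 0.674 L = 12.671 g
casitone: 15.5 g/L × 0.674 L = 10.447 g

copper sulfate pentahydrate 12.117 mg; L-arginine hydrochloride 231.479 mg; manganese sulfate monohydrate 12.759 mg; potassium nitrate 2.507 g; glycerol 12.671 g; casitone 10.447 g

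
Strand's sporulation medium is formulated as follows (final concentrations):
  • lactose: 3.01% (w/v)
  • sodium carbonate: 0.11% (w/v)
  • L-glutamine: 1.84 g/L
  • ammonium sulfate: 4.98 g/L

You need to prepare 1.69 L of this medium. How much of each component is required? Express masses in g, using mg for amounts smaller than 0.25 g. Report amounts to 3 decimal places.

Scale factor relative to 1 L: 1.69.
lactose: 3.01 g per 100 mL × 1690 mL ÷ 100 = 50.869 g
sodium carbonate: 0.11% w/v = 1.1 g/L → 1.1 × 1.69 L = 1.859 g
L-glutamine: 1.84 g/L × 1.69 L = 3.110 g
ammonium sulfate: 4.98 g/L × 1.69 L = 8.416 g

lactose 50.869 g; sodium carbonate 1.859 g; L-glutamine 3.110 g; ammonium sulfate 8.416 g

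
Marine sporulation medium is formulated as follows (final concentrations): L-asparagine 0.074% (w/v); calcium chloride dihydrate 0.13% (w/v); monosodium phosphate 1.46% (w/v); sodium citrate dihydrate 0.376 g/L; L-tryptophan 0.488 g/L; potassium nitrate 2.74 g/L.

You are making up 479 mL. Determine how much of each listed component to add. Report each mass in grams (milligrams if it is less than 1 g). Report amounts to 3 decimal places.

Working volume: 479 mL = 0.479 L.
L-asparagine: 0.074% w/v = 0.74 g/L → 0.74 × 0.479 L = 0.35446 g = 354.460 mg
calcium chloride dihydrate: 0.13 g per 100 mL × 479 mL ÷ 100 = 0.6227 g = 622.700 mg
monosodium phosphate: 1.46% w/v = 14.6 g/L → 14.6 × 0.479 L = 6.993 g
sodium citrate dihydrate: 0.376 g/L × 0.479 L = 0.180104 g = 180.104 mg
L-tryptophan: 0.488 g/L × 0.479 L = 0.233752 g = 233.752 mg
potassium nitrate: 2.74 g/L × 0.479 L = 1.312 g

L-asparagine 354.460 mg; calcium chloride dihydrate 622.700 mg; monosodium phosphate 6.993 g; sodium citrate dihydrate 180.104 mg; L-tryptophan 233.752 mg; potassium nitrate 1.312 g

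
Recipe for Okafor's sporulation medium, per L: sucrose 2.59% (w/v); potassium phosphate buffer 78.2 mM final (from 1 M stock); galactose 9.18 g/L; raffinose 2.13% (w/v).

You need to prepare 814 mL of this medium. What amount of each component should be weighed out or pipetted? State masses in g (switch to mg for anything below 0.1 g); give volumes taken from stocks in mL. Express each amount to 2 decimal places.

Working volume: 814 mL = 0.814 L.
sucrose: 2.59 g per 100 mL × 814 mL ÷ 100 = 21.08 g
potassium phosphate buffer: dilute stock: 78.2 mM × 814 mL ÷ 1000 mM = 63.65 mL
galactose: 9.18 g/L × 0.814 L = 7.47 g
raffinose: 2.13 g per 100 mL × 814 mL ÷ 100 = 17.34 g

sucrose 21.08 g; potassium phosphate buffer 63.65 mL; galactose 7.47 g; raffinose 17.34 g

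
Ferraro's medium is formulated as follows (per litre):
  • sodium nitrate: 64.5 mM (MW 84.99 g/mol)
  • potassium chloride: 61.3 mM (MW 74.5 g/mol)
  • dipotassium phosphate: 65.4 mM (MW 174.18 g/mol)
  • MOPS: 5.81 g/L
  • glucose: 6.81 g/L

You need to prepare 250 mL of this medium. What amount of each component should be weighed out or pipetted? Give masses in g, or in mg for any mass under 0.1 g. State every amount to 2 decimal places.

sodium nitrate 1.37 g; potassium chloride 1.14 g; dipotassium phosphate 2.85 g; MOPS 1.45 g; glucose 1.70 g

Scale factor relative to 1 L: 0.25.
sodium nitrate: 64.5 mmol/L × 84.99 g/mol × 0.25 L ÷ 1000 = 1.37 g
potassium chloride: 61.3 mmol/L × 74.5 g/mol × 0.25 L ÷ 1000 = 1.14 g
dipotassium phosphate: 65.4 mmol/L × 174.18 g/mol × 0.25 L ÷ 1000 = 2.85 g
MOPS: 5.81 g/L × 0.25 L = 1.45 g
glucose: 6.81 g/L × 0.25 L = 1.70 g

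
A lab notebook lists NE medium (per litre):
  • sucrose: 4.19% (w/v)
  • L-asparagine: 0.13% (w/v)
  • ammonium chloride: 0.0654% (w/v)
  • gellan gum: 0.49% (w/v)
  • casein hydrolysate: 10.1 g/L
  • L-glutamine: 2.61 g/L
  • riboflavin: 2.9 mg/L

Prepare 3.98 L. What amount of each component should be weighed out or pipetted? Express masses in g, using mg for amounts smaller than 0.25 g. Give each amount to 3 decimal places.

Scale factor relative to 1 L: 3.98.
sucrose: 4.19% w/v = 41.9 g/L → 41.9 × 3.98 L = 166.762 g
L-asparagine: 0.13 g per 100 mL × 3980 mL ÷ 100 = 5.174 g
ammonium chloride: 0.0654 g per 100 mL × 3980 mL ÷ 100 = 2.603 g
gellan gum: 0.49% w/v = 4.9 g/L → 4.9 × 3.98 L = 19.502 g
casein hydrolysate: 10.1 g/L × 3.98 L = 40.198 g
L-glutamine: 2.61 g/L × 3.98 L = 10.388 g
riboflavin: 2.9 mg/L × 3.98 L = 11.542 mg

sucrose 166.762 g; L-asparagine 5.174 g; ammonium chloride 2.603 g; gellan gum 19.502 g; casein hydrolysate 40.198 g; L-glutamine 10.388 g; riboflavin 11.542 mg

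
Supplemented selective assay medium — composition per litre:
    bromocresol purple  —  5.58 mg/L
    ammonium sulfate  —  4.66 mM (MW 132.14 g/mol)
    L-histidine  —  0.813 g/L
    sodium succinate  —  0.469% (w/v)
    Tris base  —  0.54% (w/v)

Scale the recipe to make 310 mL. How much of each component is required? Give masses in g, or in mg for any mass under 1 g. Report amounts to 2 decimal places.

Scale factor relative to 1 L: 0.31.
bromocresol purple: 5.58 mg/L × 0.31 L = 1.73 mg
ammonium sulfate: 4.66 mmol/L × 132.14 mg/mmol × 0.31 L = 190.89 mg
L-histidine: 0.813 g/L × 0.31 L = 0.25203 g = 252.03 mg
sodium succinate: 0.469 g per 100 mL × 310 mL ÷ 100 = 1.45 g
Tris base: 0.54 g per 100 mL × 310 mL ÷ 100 = 1.67 g

bromocresol purple 1.73 mg; ammonium sulfate 190.89 mg; L-histidine 252.03 mg; sodium succinate 1.45 g; Tris base 1.67 g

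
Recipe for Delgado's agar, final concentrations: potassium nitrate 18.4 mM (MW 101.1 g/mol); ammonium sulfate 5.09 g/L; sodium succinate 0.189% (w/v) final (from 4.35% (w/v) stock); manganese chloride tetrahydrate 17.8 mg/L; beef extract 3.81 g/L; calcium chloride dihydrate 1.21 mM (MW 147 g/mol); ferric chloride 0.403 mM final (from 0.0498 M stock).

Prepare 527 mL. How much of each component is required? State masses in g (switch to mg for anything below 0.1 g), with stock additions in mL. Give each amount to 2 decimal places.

potassium nitrate 0.98 g; ammonium sulfate 2.68 g; sodium succinate 22.90 mL; manganese chloride tetrahydrate 9.38 mg; beef extract 2.01 g; calcium chloride dihydrate 93.74 mg; ferric chloride 4.26 mL

Working volume: 527 mL = 0.527 L.
potassium nitrate: 18.4 mmol/L × 101.1 g/mol × 0.527 L ÷ 1000 = 0.98 g
ammonium sulfate: 5.09 g/L × 0.527 L = 2.68 g
sodium succinate: V = C2·V2/C1 = 0.189% ÷ 4.35% × 527 mL = 22.90 mL
manganese chloride tetrahydrate: 17.8 mg/L × 0.527 L = 9.38 mg
beef extract: 3.81 g/L × 0.527 L = 2.01 g
calcium chloride dihydrate: 1.21 mmol/L × 147 mg/mmol × 0.527 L = 93.74 mg
ferric chloride: dilute stock: 0.403 mM × 527 mL ÷ 49.8 mM = 4.26 mL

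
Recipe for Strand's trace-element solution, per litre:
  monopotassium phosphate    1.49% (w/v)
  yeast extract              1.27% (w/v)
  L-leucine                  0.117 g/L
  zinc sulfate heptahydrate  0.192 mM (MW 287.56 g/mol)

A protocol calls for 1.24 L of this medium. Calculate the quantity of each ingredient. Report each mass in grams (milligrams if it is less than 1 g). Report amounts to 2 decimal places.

monopotassium phosphate 18.48 g; yeast extract 15.75 g; L-leucine 145.08 mg; zinc sulfate heptahydrate 68.46 mg

Scale factor relative to 1 L: 1.24.
monopotassium phosphate: 1.49 g per 100 mL × 1240 mL ÷ 100 = 18.48 g
yeast extract: 1.27 g per 100 mL × 1240 mL ÷ 100 = 15.75 g
L-leucine: 0.117 g/L × 1.24 L = 0.14508 g = 145.08 mg
zinc sulfate heptahydrate: 0.192 mmol/L × 287.56 mg/mmol × 1.24 L = 68.46 mg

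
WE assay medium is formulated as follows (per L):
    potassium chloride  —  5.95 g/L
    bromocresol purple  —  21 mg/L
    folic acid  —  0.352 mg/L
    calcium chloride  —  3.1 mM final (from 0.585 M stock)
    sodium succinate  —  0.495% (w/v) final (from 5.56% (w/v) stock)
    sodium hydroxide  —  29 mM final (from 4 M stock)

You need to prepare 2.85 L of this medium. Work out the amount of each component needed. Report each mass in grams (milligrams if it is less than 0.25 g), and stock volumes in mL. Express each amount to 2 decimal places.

Scale factor relative to 1 L: 2.85.
potassium chloride: 5.95 g/L × 2.85 L = 16.96 g
bromocresol purple: 21 mg/L × 2.85 L = 59.85 mg
folic acid: 0.352 mg/L × 2.85 L = 1.00 mg
calcium chloride: dilute stock: 3.1 mM × 2850 mL ÷ 585 mM = 15.10 mL
sodium succinate: dilute stock: 0.495% ÷ 5.56% × 2850 mL = 253.73 mL
sodium hydroxide: dilute stock: 29 mM × 2850 mL ÷ 4000 mM = 20.66 mL

potassium chloride 16.96 g; bromocresol purple 59.85 mg; folic acid 1.00 mg; calcium chloride 15.10 mL; sodium succinate 253.73 mL; sodium hydroxide 20.66 mL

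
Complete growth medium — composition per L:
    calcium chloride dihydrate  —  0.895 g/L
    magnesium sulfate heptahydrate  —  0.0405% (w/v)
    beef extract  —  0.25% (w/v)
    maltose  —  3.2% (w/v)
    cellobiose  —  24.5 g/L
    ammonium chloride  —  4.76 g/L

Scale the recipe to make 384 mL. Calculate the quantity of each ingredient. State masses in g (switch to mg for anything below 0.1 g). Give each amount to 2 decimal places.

calcium chloride dihydrate 0.34 g; magnesium sulfate heptahydrate 0.16 g; beef extract 0.96 g; maltose 12.29 g; cellobiose 9.41 g; ammonium chloride 1.83 g

Target volume = 384 mL = 0.384 L.
calcium chloride dihydrate: 0.895 g/L × 0.384 L = 0.34 g
magnesium sulfate heptahydrate: 0.0405 g per 100 mL × 384 mL ÷ 100 = 0.16 g
beef extract: 0.25 g per 100 mL × 384 mL ÷ 100 = 0.96 g
maltose: 3.2 g per 100 mL × 384 mL ÷ 100 = 12.29 g
cellobiose: 24.5 g/L × 0.384 L = 9.41 g
ammonium chloride: 4.76 g/L × 0.384 L = 1.83 g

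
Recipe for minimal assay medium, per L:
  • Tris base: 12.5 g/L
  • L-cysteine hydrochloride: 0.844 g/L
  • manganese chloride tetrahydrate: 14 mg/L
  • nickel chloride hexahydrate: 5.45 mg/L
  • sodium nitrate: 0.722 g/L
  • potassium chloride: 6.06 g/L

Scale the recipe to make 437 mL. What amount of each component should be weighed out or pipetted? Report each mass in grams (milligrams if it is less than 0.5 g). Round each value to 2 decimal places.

Working volume: 437 mL = 0.437 L.
Tris base: 12.5 g/L × 0.437 L = 5.46 g
L-cysteine hydrochloride: 0.844 g/L × 0.437 L = 0.368828 g = 368.83 mg
manganese chloride tetrahydrate: 14 mg/L × 0.437 L = 6.12 mg
nickel chloride hexahydrate: 5.45 mg/L × 0.437 L = 2.38 mg
sodium nitrate: 0.722 g/L × 0.437 L = 0.315514 g = 315.51 mg
potassium chloride: 6.06 g/L × 0.437 L = 2.65 g

Tris base 5.46 g; L-cysteine hydrochloride 368.83 mg; manganese chloride tetrahydrate 6.12 mg; nickel chloride hexahydrate 2.38 mg; sodium nitrate 315.51 mg; potassium chloride 2.65 g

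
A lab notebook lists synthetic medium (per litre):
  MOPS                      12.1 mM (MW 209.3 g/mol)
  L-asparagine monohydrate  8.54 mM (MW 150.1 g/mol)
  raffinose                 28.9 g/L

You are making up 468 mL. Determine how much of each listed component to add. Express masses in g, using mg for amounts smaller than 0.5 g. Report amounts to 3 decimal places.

Target volume = 468 mL = 0.468 L.
MOPS: 12.1 mmol/L × 209.3 g/mol × 0.468 L ÷ 1000 = 1.185 g
L-asparagine monohydrate: 8.54 mmol/L × 150.1 g/mol × 0.468 L ÷ 1000 = 0.600 g
raffinose: 28.9 g/L × 0.468 L = 13.525 g

MOPS 1.185 g; L-asparagine monohydrate 0.600 g; raffinose 13.525 g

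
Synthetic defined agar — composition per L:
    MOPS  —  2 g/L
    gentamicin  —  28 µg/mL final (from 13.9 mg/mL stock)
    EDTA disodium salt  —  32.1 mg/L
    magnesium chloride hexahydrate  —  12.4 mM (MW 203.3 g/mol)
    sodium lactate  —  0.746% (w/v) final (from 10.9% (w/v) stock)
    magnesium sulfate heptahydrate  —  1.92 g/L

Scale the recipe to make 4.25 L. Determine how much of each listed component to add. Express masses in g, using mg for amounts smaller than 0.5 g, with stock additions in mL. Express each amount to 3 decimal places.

Scale factor relative to 1 L: 4.25.
MOPS: 2 g/L × 4.25 L = 8.500 g
gentamicin: dilute stock: 28 µg/mL × 4250 mL ÷ 13900 µg/mL = 8.561 mL
EDTA disodium salt: 32.1 mg/L × 4.25 L = 136.425 mg
magnesium chloride hexahydrate: 12.4 mmol/L × 203.3 g/mol × 4.25 L ÷ 1000 = 10.714 g
sodium lactate: C1V1 = C2V2 → 0.746% ÷ 10.9% × 4250 mL = 290.872 mL
magnesium sulfate heptahydrate: 1.92 g/L × 4.25 L = 8.160 g

MOPS 8.500 g; gentamicin 8.561 mL; EDTA disodium salt 136.425 mg; magnesium chloride hexahydrate 10.714 g; sodium lactate 290.872 mL; magnesium sulfate heptahydrate 8.160 g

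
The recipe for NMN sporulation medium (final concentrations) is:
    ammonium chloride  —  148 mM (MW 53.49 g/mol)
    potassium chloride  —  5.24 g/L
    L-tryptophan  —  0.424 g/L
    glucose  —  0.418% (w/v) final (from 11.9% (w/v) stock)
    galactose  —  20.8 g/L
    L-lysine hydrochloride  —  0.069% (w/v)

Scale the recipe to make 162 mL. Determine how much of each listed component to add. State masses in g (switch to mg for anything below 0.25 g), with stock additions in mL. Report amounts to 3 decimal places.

ammonium chloride 1.282 g; potassium chloride 0.849 g; L-tryptophan 68.688 mg; glucose 5.690 mL; galactose 3.370 g; L-lysine hydrochloride 111.780 mg

Target volume = 162 mL = 0.162 L.
ammonium chloride: 148 mmol/L × 53.49 g/mol × 0.162 L ÷ 1000 = 1.282 g
potassium chloride: 5.24 g/L × 0.162 L = 0.849 g
L-tryptophan: 0.424 g/L × 0.162 L = 0.068688 g = 68.688 mg
glucose: V = C2·V2/C1 = 0.418% ÷ 11.9% × 162 mL = 5.690 mL
galactose: 20.8 g/L × 0.162 L = 3.370 g
L-lysine hydrochloride: 0.069% w/v = 0.69 g/L → 0.69 × 0.162 L = 0.11178 g = 111.780 mg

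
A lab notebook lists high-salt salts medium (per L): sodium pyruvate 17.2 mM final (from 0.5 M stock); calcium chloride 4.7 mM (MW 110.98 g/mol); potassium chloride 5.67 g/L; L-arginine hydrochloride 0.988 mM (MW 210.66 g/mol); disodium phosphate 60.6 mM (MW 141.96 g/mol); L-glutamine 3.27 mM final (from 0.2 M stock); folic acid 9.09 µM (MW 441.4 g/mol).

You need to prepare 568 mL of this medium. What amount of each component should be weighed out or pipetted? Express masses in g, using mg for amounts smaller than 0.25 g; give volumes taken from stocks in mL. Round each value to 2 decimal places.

Working volume: 568 mL = 0.568 L.
sodium pyruvate: V = C2·V2/C1 = 17.2 mM × 568 mL ÷ 500 mM = 19.54 mL
calcium chloride: 4.7 mmol/L × 110.98 g/mol × 0.568 L ÷ 1000 = 0.30 g
potassium chloride: 5.67 g/L × 0.568 L = 3.22 g
L-arginine hydrochloride: 0.988 mmol/L × 210.66 mg/mmol × 0.568 L = 118.22 mg
disodium phosphate: 60.6 mmol/L × 141.96 g/mol × 0.568 L ÷ 1000 = 4.89 g
L-glutamine: V = C2·V2/C1 = 3.27 mM × 568 mL ÷ 200 mM = 9.29 mL
folic acid: 9.09 µmol/L × 441.4 g/mol × 0.568 L ÷ 1000 = 2.28 mg

sodium pyruvate 19.54 mL; calcium chloride 0.30 g; potassium chloride 3.22 g; L-arginine hydrochloride 118.22 mg; disodium phosphate 4.89 g; L-glutamine 9.29 mL; folic acid 2.28 mg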